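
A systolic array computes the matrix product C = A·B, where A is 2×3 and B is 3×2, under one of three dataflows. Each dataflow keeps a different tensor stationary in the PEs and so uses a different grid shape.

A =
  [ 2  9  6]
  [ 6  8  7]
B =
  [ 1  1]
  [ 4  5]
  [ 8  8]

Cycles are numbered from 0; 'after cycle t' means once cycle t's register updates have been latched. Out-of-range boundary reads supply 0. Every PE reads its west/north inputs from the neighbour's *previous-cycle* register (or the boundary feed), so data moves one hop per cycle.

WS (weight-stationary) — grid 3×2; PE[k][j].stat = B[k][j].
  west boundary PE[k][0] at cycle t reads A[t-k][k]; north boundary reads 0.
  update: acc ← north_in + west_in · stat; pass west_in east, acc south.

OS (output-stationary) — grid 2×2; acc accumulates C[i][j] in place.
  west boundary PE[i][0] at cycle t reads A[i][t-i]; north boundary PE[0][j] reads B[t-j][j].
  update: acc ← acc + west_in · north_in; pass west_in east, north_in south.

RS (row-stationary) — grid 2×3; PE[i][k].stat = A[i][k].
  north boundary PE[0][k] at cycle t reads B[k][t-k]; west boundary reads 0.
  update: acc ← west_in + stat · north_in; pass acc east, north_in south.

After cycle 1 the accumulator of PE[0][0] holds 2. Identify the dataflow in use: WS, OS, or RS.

— WS: 3×2; PE[0][0] trace:
  [0] (0,0) acc=2 (h:2 v:2)
  [1] (0,0) acc=6 (h:6 v:6)
— OS: 2×2; PE[0][0] trace:
  [0] (0,0) acc=2 (h:2 v:1)
  [1] (0,0) acc=38 (h:9 v:4)
— RS: 2×3; PE[0][0] trace:
  [0] (0,0) acc=2 (h:2 v:1)
  [1] (0,0) acc=2 (h:2 v:1)

dataflow = RS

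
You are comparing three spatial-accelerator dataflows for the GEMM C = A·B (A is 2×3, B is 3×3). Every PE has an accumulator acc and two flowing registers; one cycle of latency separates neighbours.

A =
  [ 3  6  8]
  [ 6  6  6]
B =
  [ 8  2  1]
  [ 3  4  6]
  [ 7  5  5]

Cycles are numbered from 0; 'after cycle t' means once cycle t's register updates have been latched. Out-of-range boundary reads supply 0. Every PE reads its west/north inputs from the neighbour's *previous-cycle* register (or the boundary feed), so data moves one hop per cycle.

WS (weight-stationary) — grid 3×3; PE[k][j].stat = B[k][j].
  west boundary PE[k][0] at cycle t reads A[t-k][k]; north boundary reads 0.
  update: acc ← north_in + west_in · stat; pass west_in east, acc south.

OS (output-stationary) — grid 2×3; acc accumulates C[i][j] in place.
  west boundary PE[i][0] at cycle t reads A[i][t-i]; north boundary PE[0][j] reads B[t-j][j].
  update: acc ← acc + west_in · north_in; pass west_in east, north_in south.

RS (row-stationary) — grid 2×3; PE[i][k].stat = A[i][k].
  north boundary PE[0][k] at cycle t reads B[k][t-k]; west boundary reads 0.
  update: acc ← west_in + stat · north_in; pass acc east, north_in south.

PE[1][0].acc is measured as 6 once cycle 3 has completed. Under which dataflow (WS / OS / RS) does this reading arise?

dataflow = RS

WS [3×3] PE[1][0] across cycles:
  c0 r1c0: 0 / 0 / 0
  c1 r1c0: 42 / 6 / 42
  c2 r1c0: 66 / 6 / 66
  c3 r1c0: 0 / 0 / 0
OS [2×3] PE[1][0] across cycles:
  c0 r1c0: 0 / 0 / 0
  c1 r1c0: 48 / 6 / 8
  c2 r1c0: 66 / 6 / 3
  c3 r1c0: 108 / 6 / 7
RS [2×3] PE[1][0] across cycles:
  c0 r1c0: 0 / 0 / 0
  c1 r1c0: 48 / 48 / 8
  c2 r1c0: 12 / 12 / 2
  c3 r1c0: 6 / 6 / 1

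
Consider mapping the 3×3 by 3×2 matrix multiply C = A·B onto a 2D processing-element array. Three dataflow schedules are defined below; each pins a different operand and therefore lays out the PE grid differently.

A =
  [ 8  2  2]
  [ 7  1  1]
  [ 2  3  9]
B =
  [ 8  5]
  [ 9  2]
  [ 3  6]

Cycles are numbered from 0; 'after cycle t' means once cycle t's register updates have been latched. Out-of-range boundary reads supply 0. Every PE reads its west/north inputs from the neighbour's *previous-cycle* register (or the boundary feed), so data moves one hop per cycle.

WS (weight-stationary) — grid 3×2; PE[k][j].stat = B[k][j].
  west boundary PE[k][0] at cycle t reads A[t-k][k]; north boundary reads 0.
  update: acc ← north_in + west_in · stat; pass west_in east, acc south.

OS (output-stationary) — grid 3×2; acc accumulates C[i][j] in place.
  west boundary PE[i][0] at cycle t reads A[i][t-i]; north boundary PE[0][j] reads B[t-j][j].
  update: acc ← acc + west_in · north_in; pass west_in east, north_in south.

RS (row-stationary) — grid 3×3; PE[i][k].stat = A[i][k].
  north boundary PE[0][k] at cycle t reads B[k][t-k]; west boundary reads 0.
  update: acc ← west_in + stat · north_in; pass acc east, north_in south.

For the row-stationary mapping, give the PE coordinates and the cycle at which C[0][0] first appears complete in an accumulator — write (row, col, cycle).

RS — PE[0][2] is where C[0][0] collects:
  c0 r0c2: 0 / 0 / 0
  c1 r0c2: 0 / 0 / 0
  c2 r0c2: 88 / 88 / 3

(row, col, cycle) = (0, 2, 2)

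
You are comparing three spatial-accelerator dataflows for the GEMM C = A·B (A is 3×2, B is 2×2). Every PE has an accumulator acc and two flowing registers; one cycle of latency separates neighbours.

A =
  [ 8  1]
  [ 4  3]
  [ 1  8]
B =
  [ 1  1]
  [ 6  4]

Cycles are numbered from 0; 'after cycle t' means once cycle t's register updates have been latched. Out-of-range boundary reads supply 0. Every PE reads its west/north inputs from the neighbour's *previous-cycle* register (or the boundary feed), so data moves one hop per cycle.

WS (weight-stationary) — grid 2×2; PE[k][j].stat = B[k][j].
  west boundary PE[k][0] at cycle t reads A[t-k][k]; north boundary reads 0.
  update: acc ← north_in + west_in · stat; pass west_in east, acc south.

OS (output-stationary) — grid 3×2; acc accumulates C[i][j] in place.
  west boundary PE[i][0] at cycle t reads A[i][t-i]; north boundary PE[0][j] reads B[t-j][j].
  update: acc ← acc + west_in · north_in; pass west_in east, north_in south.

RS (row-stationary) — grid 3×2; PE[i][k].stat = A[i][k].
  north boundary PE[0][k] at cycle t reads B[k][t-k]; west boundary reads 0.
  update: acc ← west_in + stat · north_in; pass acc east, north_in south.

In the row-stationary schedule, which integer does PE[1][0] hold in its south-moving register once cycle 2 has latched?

RS on a 3×2 grid — tracing PE[1][0] and its feeders:
  0: (0,0).acc=8  regs=<8,1>
  0: (1,0).acc=0  regs=<0,0>
  1: (0,0).acc=8  regs=<8,1>
  1: (1,0).acc=4  regs=<4,1>
  2: (0,0).acc=0  regs=<0,0>
  2: (1,0).acc=4  regs=<4,1>

register = 1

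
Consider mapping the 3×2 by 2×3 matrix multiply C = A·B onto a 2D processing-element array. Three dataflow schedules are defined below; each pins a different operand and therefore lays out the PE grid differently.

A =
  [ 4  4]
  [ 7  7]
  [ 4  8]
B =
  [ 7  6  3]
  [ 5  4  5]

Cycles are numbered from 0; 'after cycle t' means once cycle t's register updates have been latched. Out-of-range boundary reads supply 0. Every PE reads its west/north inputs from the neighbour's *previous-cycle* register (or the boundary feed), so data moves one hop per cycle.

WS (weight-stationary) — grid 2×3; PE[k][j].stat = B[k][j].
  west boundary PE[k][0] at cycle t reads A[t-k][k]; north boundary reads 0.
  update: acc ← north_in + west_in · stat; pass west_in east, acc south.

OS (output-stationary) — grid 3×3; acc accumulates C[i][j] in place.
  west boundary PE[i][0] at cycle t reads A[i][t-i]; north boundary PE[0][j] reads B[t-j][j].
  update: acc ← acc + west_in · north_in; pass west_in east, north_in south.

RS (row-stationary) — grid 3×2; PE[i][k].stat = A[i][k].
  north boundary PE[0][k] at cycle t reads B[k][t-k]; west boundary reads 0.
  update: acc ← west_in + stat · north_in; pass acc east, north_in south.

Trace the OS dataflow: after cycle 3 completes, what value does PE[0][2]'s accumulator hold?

OS 3×3: PE[0][2] cycle-by-cycle (with neighbour feeds):
  [0] (0,1) acc=0 (h:0 v:0)
  [0] (0,2) acc=0 (h:0 v:0)
  [1] (0,1) acc=24 (h:4 v:6)
  [1] (0,2) acc=0 (h:0 v:0)
  [2] (0,1) acc=40 (h:4 v:4)
  [2] (0,2) acc=12 (h:4 v:3)
  [3] (0,1) acc=40 (h:0 v:0)
  [3] (0,2) acc=32 (h:4 v:5)

PE[0][2].acc = 32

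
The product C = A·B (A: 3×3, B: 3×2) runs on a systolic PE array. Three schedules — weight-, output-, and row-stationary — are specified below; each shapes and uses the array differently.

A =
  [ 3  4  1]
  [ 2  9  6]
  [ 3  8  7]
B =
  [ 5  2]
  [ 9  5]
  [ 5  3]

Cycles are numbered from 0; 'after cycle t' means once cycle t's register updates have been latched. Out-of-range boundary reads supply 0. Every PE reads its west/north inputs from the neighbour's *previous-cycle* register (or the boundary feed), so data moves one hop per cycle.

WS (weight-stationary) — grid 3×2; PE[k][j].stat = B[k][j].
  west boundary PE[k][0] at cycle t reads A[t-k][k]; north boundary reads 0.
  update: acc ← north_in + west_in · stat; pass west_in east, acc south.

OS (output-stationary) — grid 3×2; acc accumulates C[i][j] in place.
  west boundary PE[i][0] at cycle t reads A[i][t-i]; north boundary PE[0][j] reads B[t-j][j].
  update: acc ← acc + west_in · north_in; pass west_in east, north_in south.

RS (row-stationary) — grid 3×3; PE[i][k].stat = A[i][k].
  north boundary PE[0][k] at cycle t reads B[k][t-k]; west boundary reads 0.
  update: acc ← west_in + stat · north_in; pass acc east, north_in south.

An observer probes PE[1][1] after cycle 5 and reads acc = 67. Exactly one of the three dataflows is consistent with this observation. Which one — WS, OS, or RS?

dataflow = OS

Under WS (3×2), PE[1][1]:
  [0] (1,1) acc=0 (h:0 v:0)
  [1] (1,1) acc=0 (h:0 v:0)
  [2] (1,1) acc=26 (h:4 v:26)
  [3] (1,1) acc=49 (h:9 v:49)
  [4] (1,1) acc=46 (h:8 v:46)
  [5] (1,1) acc=0 (h:0 v:0)
Under OS (3×2), PE[1][1]:
  [0] (1,1) acc=0 (h:0 v:0)
  [1] (1,1) acc=0 (h:0 v:0)
  [2] (1,1) acc=4 (h:2 v:2)
  [3] (1,1) acc=49 (h:9 v:5)
  [4] (1,1) acc=67 (h:6 v:3)
  [5] (1,1) acc=67 (h:0 v:0)
Under RS (3×3), PE[1][1]:
  [0] (1,1) acc=0 (h:0 v:0)
  [1] (1,1) acc=0 (h:0 v:0)
  [2] (1,1) acc=91 (h:91 v:9)
  [3] (1,1) acc=49 (h:49 v:5)
  [4] (1,1) acc=0 (h:0 v:0)
  [5] (1,1) acc=0 (h:0 v:0)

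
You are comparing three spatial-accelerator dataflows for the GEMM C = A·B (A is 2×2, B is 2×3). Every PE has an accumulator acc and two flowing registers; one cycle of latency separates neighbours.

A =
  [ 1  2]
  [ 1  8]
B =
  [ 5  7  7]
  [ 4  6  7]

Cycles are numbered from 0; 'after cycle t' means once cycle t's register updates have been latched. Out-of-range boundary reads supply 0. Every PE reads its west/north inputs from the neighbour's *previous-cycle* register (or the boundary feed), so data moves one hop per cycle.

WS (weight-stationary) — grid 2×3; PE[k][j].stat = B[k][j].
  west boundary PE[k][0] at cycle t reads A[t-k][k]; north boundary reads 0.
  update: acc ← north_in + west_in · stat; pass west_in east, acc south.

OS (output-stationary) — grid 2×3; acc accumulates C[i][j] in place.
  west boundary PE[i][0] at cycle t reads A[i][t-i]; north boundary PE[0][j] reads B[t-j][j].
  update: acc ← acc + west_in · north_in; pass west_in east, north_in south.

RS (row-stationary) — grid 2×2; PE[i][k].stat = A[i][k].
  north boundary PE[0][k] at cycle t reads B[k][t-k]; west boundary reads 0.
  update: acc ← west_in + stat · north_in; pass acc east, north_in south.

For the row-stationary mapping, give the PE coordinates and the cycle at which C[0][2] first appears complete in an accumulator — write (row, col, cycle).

RS — PE[0][1] is where C[0][2] collects:
  step 0 · PE0,1: acc=0; fwd→0 fwd↓0
  step 1 · PE0,1: acc=13; fwd→13 fwd↓4
  step 2 · PE0,1: acc=19; fwd→19 fwd↓6
  step 3 · PE0,1: acc=21; fwd→21 fwd↓7

(row, col, cycle) = (0, 1, 3)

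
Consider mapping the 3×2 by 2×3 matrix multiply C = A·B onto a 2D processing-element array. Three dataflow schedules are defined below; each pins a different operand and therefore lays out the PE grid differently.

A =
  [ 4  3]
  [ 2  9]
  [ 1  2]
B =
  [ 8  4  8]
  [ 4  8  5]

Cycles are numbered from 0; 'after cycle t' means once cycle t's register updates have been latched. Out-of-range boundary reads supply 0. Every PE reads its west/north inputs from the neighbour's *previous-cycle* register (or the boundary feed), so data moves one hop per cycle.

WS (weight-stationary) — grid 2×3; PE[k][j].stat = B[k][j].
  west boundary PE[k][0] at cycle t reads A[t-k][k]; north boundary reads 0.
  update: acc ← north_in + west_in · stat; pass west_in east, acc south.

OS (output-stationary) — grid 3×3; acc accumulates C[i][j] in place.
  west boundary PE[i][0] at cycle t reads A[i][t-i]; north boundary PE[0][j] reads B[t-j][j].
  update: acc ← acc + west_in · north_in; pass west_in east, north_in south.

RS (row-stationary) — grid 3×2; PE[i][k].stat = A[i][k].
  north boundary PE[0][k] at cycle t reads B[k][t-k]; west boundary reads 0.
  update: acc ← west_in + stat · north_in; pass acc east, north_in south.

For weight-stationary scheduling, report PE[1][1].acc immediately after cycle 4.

PE[1][1].acc = 20

WS 2×3: PE[1][1] cycle-by-cycle (with neighbour feeds):
  [0] (0,1) acc=0 (h:0 v:0)
  [0] (1,0) acc=0 (h:0 v:0)
  [0] (1,1) acc=0 (h:0 v:0)
  [1] (0,1) acc=16 (h:4 v:16)
  [1] (1,0) acc=44 (h:3 v:44)
  [1] (1,1) acc=0 (h:0 v:0)
  [2] (0,1) acc=8 (h:2 v:8)
  [2] (1,0) acc=52 (h:9 v:52)
  [2] (1,1) acc=40 (h:3 v:40)
  [3] (0,1) acc=4 (h:1 v:4)
  [3] (1,0) acc=16 (h:2 v:16)
  [3] (1,1) acc=80 (h:9 v:80)
  [4] (0,1) acc=0 (h:0 v:0)
  [4] (1,0) acc=0 (h:0 v:0)
  [4] (1,1) acc=20 (h:2 v:20)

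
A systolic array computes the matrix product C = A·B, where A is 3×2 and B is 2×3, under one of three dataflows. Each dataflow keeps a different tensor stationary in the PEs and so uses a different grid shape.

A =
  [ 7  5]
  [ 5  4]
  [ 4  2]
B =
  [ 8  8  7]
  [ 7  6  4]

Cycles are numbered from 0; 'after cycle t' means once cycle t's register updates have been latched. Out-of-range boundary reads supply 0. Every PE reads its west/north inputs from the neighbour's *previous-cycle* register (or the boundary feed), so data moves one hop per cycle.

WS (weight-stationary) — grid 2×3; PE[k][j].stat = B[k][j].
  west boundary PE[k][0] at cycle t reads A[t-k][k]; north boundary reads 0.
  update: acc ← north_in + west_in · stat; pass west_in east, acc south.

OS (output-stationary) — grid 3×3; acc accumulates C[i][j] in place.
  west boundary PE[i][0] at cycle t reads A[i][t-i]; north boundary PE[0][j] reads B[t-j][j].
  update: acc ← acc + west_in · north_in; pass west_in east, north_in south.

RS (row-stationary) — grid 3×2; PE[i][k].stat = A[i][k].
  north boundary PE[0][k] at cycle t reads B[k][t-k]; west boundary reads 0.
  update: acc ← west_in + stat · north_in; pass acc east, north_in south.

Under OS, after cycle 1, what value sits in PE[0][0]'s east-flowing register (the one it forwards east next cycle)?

OS 3×3: PE[0][0] cycle-by-cycle (with neighbour feeds):
  after 0 — PE[0][0] acc=56, pass-E 7, pass-S 8
  after 1 — PE[0][0] acc=91, pass-E 5, pass-S 7

register = 5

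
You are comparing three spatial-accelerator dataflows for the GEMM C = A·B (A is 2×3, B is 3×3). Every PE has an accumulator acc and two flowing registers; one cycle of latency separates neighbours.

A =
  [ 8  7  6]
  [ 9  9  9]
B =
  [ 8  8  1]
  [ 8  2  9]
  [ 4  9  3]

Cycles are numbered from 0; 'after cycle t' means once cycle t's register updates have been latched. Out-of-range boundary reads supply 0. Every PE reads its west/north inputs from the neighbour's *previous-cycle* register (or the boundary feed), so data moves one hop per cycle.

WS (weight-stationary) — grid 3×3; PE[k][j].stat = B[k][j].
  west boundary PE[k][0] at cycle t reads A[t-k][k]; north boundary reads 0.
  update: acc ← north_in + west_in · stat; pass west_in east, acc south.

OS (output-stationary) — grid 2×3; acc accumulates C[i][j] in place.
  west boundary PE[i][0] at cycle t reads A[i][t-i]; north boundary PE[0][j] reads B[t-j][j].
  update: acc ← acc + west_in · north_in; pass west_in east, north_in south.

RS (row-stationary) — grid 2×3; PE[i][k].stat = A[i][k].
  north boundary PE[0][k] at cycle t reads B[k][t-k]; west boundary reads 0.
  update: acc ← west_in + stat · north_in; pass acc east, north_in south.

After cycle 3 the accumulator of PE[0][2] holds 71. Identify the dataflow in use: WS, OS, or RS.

— WS: 3×3; PE[0][2] trace:
  cycle 0: PE[0][2] → acc 0, east 0, south 0
  cycle 1: PE[0][2] → acc 0, east 0, south 0
  cycle 2: PE[0][2] → acc 8, east 8, south 8
  cycle 3: PE[0][2] → acc 9, east 9, south 9
— OS: 2×3; PE[0][2] trace:
  cycle 0: PE[0][2] → acc 0, east 0, south 0
  cycle 1: PE[0][2] → acc 0, east 0, south 0
  cycle 2: PE[0][2] → acc 8, east 8, south 1
  cycle 3: PE[0][2] → acc 71, east 7, south 9
— RS: 2×3; PE[0][2] trace:
  cycle 0: PE[0][2] → acc 0, east 0, south 0
  cycle 1: PE[0][2] → acc 0, east 0, south 0
  cycle 2: PE[0][2] → acc 144, east 144, south 4
  cycle 3: PE[0][2] → acc 132, east 132, south 9

dataflow = OS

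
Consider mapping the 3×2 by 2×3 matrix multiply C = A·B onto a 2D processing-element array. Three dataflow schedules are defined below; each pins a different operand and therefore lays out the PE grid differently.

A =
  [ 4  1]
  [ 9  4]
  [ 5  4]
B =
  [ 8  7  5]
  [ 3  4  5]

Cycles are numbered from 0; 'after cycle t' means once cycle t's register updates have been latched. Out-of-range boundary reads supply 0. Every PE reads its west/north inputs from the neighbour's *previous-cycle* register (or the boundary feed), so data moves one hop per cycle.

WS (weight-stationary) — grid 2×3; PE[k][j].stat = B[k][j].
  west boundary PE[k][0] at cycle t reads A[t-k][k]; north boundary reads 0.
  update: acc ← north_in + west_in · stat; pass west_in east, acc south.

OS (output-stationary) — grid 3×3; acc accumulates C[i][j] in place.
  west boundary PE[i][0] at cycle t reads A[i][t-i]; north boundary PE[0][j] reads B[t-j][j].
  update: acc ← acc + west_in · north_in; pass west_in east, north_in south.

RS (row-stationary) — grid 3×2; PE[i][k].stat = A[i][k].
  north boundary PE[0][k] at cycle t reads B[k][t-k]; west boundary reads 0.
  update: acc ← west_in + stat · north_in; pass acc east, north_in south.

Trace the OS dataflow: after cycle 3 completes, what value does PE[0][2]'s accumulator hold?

PE[0][2].acc = 25

Tracing OS — 3×3 array, target PE[0][2]:
  t=0 PE[0][1]: acc=0 h=0 v=0
  t=0 PE[0][2]: acc=0 h=0 v=0
  t=1 PE[0][1]: acc=28 h=4 v=7
  t=1 PE[0][2]: acc=0 h=0 v=0
  t=2 PE[0][1]: acc=32 h=1 v=4
  t=2 PE[0][2]: acc=20 h=4 v=5
  t=3 PE[0][1]: acc=32 h=0 v=0
  t=3 PE[0][2]: acc=25 h=1 v=5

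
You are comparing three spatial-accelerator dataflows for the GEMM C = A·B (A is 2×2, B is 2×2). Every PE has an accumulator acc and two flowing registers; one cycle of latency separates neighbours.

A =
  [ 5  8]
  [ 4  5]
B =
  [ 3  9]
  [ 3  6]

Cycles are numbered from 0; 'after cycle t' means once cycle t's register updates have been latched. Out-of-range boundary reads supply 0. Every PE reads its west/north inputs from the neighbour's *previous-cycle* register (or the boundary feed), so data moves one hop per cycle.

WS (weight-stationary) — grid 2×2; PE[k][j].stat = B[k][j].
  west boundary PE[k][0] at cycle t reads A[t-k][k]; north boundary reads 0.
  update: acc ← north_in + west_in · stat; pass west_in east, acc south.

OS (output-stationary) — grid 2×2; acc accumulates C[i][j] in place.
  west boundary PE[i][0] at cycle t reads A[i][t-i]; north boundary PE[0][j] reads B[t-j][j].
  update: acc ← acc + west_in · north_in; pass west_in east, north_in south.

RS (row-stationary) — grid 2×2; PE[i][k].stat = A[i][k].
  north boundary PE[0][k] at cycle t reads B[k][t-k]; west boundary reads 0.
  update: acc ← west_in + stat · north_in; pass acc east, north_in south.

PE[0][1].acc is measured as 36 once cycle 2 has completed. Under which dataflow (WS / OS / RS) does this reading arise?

dataflow = WS

Under WS (2×2), PE[0][1]:
  [0] (0,1) acc=0 (h:0 v:0)
  [1] (0,1) acc=45 (h:5 v:45)
  [2] (0,1) acc=36 (h:4 v:36)
Under OS (2×2), PE[0][1]:
  [0] (0,1) acc=0 (h:0 v:0)
  [1] (0,1) acc=45 (h:5 v:9)
  [2] (0,1) acc=93 (h:8 v:6)
Under RS (2×2), PE[0][1]:
  [0] (0,1) acc=0 (h:0 v:0)
  [1] (0,1) acc=39 (h:39 v:3)
  [2] (0,1) acc=93 (h:93 v:6)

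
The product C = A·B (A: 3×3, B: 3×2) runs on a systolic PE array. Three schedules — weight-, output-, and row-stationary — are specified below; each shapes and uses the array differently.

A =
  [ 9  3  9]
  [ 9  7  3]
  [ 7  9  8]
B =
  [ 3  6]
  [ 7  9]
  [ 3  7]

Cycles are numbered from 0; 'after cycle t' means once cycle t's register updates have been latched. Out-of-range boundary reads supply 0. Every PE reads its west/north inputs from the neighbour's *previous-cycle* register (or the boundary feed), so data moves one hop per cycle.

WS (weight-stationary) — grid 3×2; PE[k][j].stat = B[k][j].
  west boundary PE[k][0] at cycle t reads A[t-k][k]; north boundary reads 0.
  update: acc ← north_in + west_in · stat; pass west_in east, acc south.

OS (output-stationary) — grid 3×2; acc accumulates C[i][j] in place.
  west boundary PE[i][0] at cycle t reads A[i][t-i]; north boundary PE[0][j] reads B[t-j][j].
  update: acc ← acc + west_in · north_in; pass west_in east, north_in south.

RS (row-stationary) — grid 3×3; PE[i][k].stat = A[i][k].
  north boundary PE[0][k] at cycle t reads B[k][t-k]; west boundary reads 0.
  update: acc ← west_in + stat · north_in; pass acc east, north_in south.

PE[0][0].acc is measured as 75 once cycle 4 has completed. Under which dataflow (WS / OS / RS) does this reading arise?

dataflow = OS

WS [3×2] PE[0][0] across cycles:
  cycle 0: PE[0][0] → acc 27, east 9, south 27
  cycle 1: PE[0][0] → acc 27, east 9, south 27
  cycle 2: PE[0][0] → acc 21, east 7, south 21
  cycle 3: PE[0][0] → acc 0, east 0, south 0
  cycle 4: PE[0][0] → acc 0, east 0, south 0
OS [3×2] PE[0][0] across cycles:
  cycle 0: PE[0][0] → acc 27, east 9, south 3
  cycle 1: PE[0][0] → acc 48, east 3, south 7
  cycle 2: PE[0][0] → acc 75, east 9, south 3
  cycle 3: PE[0][0] → acc 75, east 0, south 0
  cycle 4: PE[0][0] → acc 75, east 0, south 0
RS [3×3] PE[0][0] across cycles:
  cycle 0: PE[0][0] → acc 27, east 27, south 3
  cycle 1: PE[0][0] → acc 54, east 54, south 6
  cycle 2: PE[0][0] → acc 0, east 0, south 0
  cycle 3: PE[0][0] → acc 0, east 0, south 0
  cycle 4: PE[0][0] → acc 0, east 0, south 0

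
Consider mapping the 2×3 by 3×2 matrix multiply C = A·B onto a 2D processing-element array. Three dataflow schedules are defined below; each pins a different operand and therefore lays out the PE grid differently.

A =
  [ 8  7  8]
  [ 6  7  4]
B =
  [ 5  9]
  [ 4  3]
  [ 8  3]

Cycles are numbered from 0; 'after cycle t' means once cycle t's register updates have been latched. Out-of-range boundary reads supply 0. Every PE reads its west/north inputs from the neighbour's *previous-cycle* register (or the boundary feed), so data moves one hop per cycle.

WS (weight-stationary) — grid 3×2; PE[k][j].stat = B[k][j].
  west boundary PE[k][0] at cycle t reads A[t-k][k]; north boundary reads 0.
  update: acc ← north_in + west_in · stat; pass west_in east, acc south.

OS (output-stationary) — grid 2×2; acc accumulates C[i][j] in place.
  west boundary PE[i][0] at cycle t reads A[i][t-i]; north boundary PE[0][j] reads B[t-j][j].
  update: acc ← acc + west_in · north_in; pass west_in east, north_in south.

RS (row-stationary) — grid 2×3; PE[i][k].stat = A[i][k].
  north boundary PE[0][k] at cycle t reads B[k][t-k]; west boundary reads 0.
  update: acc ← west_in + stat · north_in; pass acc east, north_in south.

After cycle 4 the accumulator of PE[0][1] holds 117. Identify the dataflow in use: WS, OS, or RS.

dataflow = OS

— WS: 3×2; PE[0][1] trace:
  0: (0,1).acc=0  regs=<0,0>
  1: (0,1).acc=72  regs=<8,72>
  2: (0,1).acc=54  regs=<6,54>
  3: (0,1).acc=0  regs=<0,0>
  4: (0,1).acc=0  regs=<0,0>
— OS: 2×2; PE[0][1] trace:
  0: (0,1).acc=0  regs=<0,0>
  1: (0,1).acc=72  regs=<8,9>
  2: (0,1).acc=93  regs=<7,3>
  3: (0,1).acc=117  regs=<8,3>
  4: (0,1).acc=117  regs=<0,0>
— RS: 2×3; PE[0][1] trace:
  0: (0,1).acc=0  regs=<0,0>
  1: (0,1).acc=68  regs=<68,4>
  2: (0,1).acc=93  regs=<93,3>
  3: (0,1).acc=0  regs=<0,0>
  4: (0,1).acc=0  regs=<0,0>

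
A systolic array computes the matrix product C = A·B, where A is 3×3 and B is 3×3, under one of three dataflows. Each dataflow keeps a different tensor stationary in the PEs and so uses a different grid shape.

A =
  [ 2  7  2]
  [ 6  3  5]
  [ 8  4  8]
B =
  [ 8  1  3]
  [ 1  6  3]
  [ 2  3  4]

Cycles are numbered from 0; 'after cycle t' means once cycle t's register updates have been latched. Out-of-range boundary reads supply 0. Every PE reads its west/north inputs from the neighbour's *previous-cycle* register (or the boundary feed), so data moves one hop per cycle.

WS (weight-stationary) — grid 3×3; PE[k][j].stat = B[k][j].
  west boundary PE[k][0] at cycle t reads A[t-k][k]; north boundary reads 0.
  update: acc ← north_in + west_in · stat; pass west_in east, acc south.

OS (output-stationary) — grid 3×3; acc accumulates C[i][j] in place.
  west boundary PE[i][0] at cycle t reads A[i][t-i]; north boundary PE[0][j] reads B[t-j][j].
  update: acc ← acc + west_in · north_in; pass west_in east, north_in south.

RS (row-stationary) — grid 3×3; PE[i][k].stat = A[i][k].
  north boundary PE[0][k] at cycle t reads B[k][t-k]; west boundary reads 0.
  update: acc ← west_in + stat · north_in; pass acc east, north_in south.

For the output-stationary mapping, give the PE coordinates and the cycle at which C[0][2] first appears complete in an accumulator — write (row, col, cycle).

(row, col, cycle) = (0, 2, 4)

OS — PE[0][2] is where C[0][2] collects:
  @0  [0,2]  acc 0  |  →0  ↓0
  @1  [0,2]  acc 0  |  →0  ↓0
  @2  [0,2]  acc 6  |  →2  ↓3
  @3  [0,2]  acc 27  |  →7  ↓3
  @4  [0,2]  acc 35  |  →2  ↓4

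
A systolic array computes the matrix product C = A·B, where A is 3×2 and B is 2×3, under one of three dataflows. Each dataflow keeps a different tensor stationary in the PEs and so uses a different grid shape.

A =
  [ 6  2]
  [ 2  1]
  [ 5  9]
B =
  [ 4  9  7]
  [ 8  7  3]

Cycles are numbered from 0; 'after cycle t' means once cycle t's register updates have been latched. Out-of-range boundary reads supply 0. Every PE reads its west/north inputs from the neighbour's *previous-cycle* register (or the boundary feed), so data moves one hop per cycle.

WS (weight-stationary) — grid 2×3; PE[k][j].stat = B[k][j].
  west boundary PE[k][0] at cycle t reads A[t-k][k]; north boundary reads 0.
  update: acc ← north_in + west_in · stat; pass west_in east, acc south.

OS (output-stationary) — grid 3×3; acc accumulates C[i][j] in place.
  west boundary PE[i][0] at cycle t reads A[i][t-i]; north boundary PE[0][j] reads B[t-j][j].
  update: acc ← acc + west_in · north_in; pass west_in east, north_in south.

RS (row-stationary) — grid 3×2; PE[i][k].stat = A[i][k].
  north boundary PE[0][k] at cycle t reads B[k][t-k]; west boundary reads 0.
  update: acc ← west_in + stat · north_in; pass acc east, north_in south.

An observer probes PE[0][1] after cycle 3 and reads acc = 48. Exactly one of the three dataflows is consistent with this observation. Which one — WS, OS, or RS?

Under WS (2×3), PE[0][1]:
  after 0 — PE[0][1] acc=0, pass-E 0, pass-S 0
  after 1 — PE[0][1] acc=54, pass-E 6, pass-S 54
  after 2 — PE[0][1] acc=18, pass-E 2, pass-S 18
  after 3 — PE[0][1] acc=45, pass-E 5, pass-S 45
Under OS (3×3), PE[0][1]:
  after 0 — PE[0][1] acc=0, pass-E 0, pass-S 0
  after 1 — PE[0][1] acc=54, pass-E 6, pass-S 9
  after 2 — PE[0][1] acc=68, pass-E 2, pass-S 7
  after 3 — PE[0][1] acc=68, pass-E 0, pass-S 0
Under RS (3×2), PE[0][1]:
  after 0 — PE[0][1] acc=0, pass-E 0, pass-S 0
  after 1 — PE[0][1] acc=40, pass-E 40, pass-S 8
  after 2 — PE[0][1] acc=68, pass-E 68, pass-S 7
  after 3 — PE[0][1] acc=48, pass-E 48, pass-S 3

dataflow = RS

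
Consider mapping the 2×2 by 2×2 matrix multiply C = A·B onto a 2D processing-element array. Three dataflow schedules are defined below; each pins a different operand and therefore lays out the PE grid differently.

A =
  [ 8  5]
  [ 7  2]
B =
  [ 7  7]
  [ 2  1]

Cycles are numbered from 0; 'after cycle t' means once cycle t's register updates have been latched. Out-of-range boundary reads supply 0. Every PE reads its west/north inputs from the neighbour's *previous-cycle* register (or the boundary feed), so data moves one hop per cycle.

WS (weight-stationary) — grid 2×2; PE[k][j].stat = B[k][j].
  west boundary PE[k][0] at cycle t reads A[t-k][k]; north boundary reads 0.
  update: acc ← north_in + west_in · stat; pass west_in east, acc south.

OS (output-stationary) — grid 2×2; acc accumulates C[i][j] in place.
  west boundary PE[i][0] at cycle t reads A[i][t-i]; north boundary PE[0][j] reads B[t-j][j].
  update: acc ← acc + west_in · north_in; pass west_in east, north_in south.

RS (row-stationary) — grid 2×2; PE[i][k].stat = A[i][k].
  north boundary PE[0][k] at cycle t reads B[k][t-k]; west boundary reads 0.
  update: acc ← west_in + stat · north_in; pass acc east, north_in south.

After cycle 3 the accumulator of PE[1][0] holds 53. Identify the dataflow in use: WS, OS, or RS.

Under WS (2×2), PE[1][0]:
  [0] (1,0) acc=0 (h:0 v:0)
  [1] (1,0) acc=66 (h:5 v:66)
  [2] (1,0) acc=53 (h:2 v:53)
  [3] (1,0) acc=0 (h:0 v:0)
Under OS (2×2), PE[1][0]:
  [0] (1,0) acc=0 (h:0 v:0)
  [1] (1,0) acc=49 (h:7 v:7)
  [2] (1,0) acc=53 (h:2 v:2)
  [3] (1,0) acc=53 (h:0 v:0)
Under RS (2×2), PE[1][0]:
  [0] (1,0) acc=0 (h:0 v:0)
  [1] (1,0) acc=49 (h:49 v:7)
  [2] (1,0) acc=49 (h:49 v:7)
  [3] (1,0) acc=0 (h:0 v:0)

dataflow = OS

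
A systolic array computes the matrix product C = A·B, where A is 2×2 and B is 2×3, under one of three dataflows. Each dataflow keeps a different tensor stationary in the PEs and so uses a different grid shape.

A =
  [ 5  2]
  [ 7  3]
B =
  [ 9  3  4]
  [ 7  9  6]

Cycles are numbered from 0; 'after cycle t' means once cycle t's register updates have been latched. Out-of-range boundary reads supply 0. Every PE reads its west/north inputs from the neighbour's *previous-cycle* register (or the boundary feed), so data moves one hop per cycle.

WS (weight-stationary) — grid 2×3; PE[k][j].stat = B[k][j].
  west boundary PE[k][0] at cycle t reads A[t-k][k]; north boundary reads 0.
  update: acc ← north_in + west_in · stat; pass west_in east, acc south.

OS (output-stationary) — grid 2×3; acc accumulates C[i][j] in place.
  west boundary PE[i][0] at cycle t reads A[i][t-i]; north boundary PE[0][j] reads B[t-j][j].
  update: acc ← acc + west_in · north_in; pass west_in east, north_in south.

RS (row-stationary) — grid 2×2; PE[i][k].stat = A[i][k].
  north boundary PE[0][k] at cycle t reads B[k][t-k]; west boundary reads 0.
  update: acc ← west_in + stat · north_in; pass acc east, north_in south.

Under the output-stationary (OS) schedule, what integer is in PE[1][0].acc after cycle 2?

PE[1][0].acc = 84

OS (2×3). Following PE[1][0] plus its west/north inputs:
  [0] (0,0) acc=45 (h:5 v:9)
  [0] (1,0) acc=0 (h:0 v:0)
  [1] (0,0) acc=59 (h:2 v:7)
  [1] (1,0) acc=63 (h:7 v:9)
  [2] (0,0) acc=59 (h:0 v:0)
  [2] (1,0) acc=84 (h:3 v:7)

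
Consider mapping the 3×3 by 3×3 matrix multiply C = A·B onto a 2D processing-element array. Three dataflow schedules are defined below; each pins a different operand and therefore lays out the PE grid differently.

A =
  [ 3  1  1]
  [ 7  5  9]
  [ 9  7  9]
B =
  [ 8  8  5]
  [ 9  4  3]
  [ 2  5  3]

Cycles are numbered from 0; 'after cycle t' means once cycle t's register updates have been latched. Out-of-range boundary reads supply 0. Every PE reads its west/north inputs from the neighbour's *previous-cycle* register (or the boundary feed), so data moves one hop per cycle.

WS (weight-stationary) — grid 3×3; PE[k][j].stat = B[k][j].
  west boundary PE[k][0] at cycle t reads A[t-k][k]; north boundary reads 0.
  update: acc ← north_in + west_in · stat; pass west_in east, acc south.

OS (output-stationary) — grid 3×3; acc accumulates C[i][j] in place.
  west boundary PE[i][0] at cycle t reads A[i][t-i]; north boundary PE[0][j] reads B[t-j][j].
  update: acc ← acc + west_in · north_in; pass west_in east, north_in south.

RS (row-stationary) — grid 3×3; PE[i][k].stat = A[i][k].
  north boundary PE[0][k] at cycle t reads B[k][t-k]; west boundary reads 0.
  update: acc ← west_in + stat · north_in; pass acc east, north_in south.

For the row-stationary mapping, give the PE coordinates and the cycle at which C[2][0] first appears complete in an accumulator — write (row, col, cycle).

(row, col, cycle) = (2, 2, 4)

RS — PE[2][2] is where C[2][0] collects:
  [0] (2,2) acc=0 (h:0 v:0)
  [1] (2,2) acc=0 (h:0 v:0)
  [2] (2,2) acc=0 (h:0 v:0)
  [3] (2,2) acc=0 (h:0 v:0)
  [4] (2,2) acc=153 (h:153 v:2)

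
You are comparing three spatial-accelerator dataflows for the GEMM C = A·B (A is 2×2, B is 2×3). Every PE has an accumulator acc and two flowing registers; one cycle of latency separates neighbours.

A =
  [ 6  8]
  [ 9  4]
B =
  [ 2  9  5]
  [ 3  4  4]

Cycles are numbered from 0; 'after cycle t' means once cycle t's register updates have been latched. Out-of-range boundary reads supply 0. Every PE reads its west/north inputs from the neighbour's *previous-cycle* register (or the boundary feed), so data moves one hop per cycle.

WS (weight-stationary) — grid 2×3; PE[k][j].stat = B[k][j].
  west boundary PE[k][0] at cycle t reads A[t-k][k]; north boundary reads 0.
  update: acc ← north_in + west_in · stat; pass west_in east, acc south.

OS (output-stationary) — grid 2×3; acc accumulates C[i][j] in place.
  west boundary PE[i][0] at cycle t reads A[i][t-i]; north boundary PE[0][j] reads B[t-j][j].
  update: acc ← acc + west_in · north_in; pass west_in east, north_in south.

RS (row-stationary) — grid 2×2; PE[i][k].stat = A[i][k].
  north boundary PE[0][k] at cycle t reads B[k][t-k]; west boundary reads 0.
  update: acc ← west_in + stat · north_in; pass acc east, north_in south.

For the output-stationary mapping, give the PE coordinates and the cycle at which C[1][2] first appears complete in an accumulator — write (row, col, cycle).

(row, col, cycle) = (1, 2, 4)

OS: C[1][2] accumulates in PE[1][2]:
  0: (1,2).acc=0  regs=<0,0>
  1: (1,2).acc=0  regs=<0,0>
  2: (1,2).acc=0  regs=<0,0>
  3: (1,2).acc=45  regs=<9,5>
  4: (1,2).acc=61  regs=<4,4>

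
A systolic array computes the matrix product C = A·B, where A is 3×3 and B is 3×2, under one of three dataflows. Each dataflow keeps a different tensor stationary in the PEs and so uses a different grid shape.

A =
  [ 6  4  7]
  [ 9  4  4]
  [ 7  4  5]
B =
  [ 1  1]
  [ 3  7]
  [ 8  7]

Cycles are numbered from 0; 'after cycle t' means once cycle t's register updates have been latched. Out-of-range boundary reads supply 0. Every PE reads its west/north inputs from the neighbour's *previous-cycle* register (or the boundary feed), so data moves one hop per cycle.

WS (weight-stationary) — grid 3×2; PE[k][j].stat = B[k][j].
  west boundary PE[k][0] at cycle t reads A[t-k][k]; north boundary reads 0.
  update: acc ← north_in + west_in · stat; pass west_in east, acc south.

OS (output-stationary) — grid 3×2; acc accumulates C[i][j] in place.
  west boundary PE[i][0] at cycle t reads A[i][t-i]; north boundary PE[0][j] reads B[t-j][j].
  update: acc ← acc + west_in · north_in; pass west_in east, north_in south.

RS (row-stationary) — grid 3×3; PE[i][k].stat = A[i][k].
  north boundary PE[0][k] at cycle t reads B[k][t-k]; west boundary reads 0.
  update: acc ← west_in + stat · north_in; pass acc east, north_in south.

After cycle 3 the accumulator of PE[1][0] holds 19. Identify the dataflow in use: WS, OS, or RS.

Under WS (3×2), PE[1][0]:
  @0  [1,0]  acc 0  |  →0  ↓0
  @1  [1,0]  acc 18  |  →4  ↓18
  @2  [1,0]  acc 21  |  →4  ↓21
  @3  [1,0]  acc 19  |  →4  ↓19
Under OS (3×2), PE[1][0]:
  @0  [1,0]  acc 0  |  →0  ↓0
  @1  [1,0]  acc 9  |  →9  ↓1
  @2  [1,0]  acc 21  |  →4  ↓3
  @3  [1,0]  acc 53  |  →4  ↓8
Under RS (3×3), PE[1][0]:
  @0  [1,0]  acc 0  |  →0  ↓0
  @1  [1,0]  acc 9  |  →9  ↓1
  @2  [1,0]  acc 9  |  →9  ↓1
  @3  [1,0]  acc 0  |  →0  ↓0

dataflow = WS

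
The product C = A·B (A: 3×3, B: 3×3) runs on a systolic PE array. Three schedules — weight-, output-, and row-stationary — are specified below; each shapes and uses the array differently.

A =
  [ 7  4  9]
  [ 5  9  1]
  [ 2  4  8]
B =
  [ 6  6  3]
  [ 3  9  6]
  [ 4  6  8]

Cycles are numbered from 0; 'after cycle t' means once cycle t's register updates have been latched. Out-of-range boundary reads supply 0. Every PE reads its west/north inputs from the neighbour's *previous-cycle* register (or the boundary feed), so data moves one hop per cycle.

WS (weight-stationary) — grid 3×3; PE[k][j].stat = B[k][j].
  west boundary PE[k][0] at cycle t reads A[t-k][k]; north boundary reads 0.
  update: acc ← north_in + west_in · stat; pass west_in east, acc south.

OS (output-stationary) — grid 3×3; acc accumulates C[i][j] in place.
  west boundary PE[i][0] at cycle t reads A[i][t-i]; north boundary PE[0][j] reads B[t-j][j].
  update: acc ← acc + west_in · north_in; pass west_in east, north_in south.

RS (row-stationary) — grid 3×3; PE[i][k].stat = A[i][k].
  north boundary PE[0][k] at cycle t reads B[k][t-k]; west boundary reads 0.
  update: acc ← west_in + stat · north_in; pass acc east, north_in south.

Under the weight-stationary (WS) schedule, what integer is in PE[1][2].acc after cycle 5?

PE[1][2].acc = 30

WS (3×3). Following PE[1][2] plus its west/north inputs:
  0: (0,2).acc=0  regs=<0,0>
  0: (1,1).acc=0  regs=<0,0>
  0: (1,2).acc=0  regs=<0,0>
  1: (0,2).acc=0  regs=<0,0>
  1: (1,1).acc=0  regs=<0,0>
  1: (1,2).acc=0  regs=<0,0>
  2: (0,2).acc=21  regs=<7,21>
  2: (1,1).acc=78  regs=<4,78>
  2: (1,2).acc=0  regs=<0,0>
  3: (0,2).acc=15  regs=<5,15>
  3: (1,1).acc=111  regs=<9,111>
  3: (1,2).acc=45  regs=<4,45>
  4: (0,2).acc=6  regs=<2,6>
  4: (1,1).acc=48  regs=<4,48>
  4: (1,2).acc=69  regs=<9,69>
  5: (0,2).acc=0  regs=<0,0>
  5: (1,1).acc=0  regs=<0,0>
  5: (1,2).acc=30  regs=<4,30>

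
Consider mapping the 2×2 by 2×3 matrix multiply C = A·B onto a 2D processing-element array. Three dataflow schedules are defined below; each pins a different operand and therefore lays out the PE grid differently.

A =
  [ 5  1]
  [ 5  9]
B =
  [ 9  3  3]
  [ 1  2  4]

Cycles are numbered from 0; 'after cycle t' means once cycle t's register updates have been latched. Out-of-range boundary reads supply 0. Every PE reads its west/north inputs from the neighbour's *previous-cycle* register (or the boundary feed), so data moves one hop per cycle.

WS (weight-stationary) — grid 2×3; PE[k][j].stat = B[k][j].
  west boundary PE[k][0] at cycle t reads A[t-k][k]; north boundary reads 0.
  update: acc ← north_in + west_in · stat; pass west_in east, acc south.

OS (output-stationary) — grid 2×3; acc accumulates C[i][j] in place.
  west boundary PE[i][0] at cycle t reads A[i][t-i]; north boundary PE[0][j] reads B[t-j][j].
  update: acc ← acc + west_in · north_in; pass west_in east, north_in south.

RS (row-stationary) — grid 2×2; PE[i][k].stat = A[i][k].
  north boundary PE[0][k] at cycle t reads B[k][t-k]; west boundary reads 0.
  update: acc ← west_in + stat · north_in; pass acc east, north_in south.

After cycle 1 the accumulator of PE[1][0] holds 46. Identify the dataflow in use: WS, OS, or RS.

— WS: 2×3; PE[1][0] trace:
  step 0 · PE1,0: acc=0; fwd→0 fwd↓0
  step 1 · PE1,0: acc=46; fwd→1 fwd↓46
— OS: 2×3; PE[1][0] trace:
  step 0 · PE1,0: acc=0; fwd→0 fwd↓0
  step 1 · PE1,0: acc=45; fwd→5 fwd↓9
— RS: 2×2; PE[1][0] trace:
  step 0 · PE1,0: acc=0; fwd→0 fwd↓0
  step 1 · PE1,0: acc=45; fwd→45 fwd↓9

dataflow = WS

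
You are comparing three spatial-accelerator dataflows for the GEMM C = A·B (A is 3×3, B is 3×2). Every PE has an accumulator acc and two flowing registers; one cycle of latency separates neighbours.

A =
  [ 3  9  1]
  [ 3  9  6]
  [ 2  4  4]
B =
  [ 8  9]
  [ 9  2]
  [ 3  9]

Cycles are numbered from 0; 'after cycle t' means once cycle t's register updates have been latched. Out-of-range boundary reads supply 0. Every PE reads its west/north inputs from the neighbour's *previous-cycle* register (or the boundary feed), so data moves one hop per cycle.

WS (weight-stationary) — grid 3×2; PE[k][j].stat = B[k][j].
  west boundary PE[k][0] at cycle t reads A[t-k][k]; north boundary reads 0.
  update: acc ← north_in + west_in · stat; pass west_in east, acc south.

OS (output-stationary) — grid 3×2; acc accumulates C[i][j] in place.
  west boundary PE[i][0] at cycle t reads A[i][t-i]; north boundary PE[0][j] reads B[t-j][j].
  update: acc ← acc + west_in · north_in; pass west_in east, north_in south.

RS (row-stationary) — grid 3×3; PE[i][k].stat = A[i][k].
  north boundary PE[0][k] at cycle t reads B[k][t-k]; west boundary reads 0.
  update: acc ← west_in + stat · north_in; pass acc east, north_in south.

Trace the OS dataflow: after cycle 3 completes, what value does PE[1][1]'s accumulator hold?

OS (3×2). Following PE[1][1] plus its west/north inputs:
  c0 r0c1: 0 / 0 / 0
  c0 r1c0: 0 / 0 / 0
  c0 r1c1: 0 / 0 / 0
  c1 r0c1: 27 / 3 / 9
  c1 r1c0: 24 / 3 / 8
  c1 r1c1: 0 / 0 / 0
  c2 r0c1: 45 / 9 / 2
  c2 r1c0: 105 / 9 / 9
  c2 r1c1: 27 / 3 / 9
  c3 r0c1: 54 / 1 / 9
  c3 r1c0: 123 / 6 / 3
  c3 r1c1: 45 / 9 / 2

PE[1][1].acc = 45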